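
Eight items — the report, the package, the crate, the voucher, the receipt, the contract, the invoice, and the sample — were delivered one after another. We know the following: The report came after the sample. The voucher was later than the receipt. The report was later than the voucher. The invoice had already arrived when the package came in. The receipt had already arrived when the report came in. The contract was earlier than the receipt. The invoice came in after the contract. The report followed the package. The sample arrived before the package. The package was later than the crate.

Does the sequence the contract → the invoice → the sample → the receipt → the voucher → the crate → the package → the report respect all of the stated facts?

Check each stated constraint against the proposed order — e.g. the invoice is ahead of the package; the sample is ahead of the report. Every pair is in the required order; nothing is violated.

yes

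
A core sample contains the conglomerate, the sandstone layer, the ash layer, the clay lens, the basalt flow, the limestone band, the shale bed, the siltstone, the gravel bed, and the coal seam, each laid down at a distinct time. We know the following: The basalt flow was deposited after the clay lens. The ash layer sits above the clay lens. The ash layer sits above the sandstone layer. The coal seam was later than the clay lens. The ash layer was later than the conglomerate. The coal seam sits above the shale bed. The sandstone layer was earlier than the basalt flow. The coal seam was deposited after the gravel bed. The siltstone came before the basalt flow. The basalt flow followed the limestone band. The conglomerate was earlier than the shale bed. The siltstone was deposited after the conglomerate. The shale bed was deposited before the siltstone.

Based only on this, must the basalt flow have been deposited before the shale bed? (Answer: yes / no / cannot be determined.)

no

Tracing the constraints gives the shale bed → the siltstone → the basalt flow, so the shale bed must come before the basalt flow.
That means the basalt flow cannot be before the shale bed.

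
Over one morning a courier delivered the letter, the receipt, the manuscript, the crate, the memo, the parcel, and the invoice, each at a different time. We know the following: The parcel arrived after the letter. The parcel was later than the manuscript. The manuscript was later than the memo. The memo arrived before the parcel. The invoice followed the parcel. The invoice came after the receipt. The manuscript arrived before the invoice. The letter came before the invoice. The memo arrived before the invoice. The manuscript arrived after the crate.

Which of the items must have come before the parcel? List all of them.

the crate, the letter, the manuscript, the memo

Directly stated before the parcel: the letter, the manuscript, and the memo.
The crate reaches the parcel via the crate → the manuscript → the parcel.
No chain forces the invoice (or any of the others) ahead of the parcel.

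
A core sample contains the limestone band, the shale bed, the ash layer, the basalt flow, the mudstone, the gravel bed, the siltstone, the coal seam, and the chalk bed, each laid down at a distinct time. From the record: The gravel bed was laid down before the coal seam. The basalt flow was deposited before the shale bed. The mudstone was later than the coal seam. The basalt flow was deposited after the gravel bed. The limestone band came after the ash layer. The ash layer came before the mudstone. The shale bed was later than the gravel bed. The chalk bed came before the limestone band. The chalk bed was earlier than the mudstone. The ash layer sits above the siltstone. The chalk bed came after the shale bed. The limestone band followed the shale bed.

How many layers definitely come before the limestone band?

6

Directly stated before the limestone band: the ash layer, the chalk bed, and the shale bed.
The basalt flow reaches the limestone band via the basalt flow → the shale bed → the limestone band.
The gravel bed reaches the limestone band via the gravel bed → the shale bed → the limestone band.
The siltstone reaches the limestone band via the siltstone → the ash layer → the limestone band.
That's the ash layer, the basalt flow, the chalk bed, the gravel bed, the shale bed, and the siltstone — 6 in all.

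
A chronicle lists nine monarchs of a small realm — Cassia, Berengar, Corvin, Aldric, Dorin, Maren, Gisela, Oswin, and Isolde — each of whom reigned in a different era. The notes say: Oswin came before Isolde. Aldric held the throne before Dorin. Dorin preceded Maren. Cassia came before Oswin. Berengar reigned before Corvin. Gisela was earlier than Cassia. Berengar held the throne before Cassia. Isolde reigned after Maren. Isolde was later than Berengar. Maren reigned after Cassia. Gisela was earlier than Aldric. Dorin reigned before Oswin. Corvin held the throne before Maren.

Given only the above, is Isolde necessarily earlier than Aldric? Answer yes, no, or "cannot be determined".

no

Tracing the constraints gives Aldric → Dorin → Maren → Isolde, so Aldric must come before Isolde.
That means Isolde cannot be before Aldric.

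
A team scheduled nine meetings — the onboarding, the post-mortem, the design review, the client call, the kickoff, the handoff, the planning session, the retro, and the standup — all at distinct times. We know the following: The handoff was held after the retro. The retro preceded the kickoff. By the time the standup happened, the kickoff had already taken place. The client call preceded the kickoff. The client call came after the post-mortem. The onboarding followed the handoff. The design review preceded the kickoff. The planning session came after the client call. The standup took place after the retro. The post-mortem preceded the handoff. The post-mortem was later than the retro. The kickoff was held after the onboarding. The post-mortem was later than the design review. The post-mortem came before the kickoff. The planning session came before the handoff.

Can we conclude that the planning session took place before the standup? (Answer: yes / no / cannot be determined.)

yes

Chain the constraints: the planning session → the handoff → the onboarding → the kickoff → the standup. Each link is directly stated, so the planning session comes before the standup.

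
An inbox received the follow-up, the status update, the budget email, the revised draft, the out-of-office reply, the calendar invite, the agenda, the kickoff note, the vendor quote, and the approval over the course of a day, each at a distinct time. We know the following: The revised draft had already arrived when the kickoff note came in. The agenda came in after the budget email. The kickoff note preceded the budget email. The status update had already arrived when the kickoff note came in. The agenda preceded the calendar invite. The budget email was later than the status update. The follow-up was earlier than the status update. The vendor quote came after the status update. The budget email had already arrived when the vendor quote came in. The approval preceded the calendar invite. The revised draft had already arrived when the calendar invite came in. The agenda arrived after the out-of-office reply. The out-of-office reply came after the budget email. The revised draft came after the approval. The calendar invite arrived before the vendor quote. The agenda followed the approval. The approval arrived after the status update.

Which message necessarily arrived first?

the follow-up

The follow-up has a chain of constraints placing it before every other message, so the follow-up must be first.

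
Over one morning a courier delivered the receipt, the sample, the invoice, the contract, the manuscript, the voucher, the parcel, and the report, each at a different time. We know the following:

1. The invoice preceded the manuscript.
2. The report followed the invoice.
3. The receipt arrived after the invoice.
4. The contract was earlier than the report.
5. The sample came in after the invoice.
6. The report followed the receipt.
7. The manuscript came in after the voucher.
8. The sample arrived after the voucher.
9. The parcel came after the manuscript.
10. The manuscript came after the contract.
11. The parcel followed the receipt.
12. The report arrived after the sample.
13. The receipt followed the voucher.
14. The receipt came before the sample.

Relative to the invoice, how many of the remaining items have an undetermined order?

Forced after the invoice: the manuscript, the parcel, the receipt, the report, and the sample.
That leaves the contract and the voucher with no forced order relative to the invoice — 2.

2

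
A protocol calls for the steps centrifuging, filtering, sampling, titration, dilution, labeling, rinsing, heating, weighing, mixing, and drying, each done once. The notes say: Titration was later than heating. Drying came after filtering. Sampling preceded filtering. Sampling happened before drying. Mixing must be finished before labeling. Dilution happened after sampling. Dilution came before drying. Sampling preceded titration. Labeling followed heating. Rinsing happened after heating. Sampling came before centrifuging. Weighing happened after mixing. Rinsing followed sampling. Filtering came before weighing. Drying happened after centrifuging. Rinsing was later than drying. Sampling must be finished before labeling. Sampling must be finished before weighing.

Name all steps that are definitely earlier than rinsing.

centrifuging, dilution, drying, filtering, heating, sampling

Directly stated before rinsing: drying, heating, and sampling.
Centrifuging reaches rinsing via centrifuging → drying → rinsing.
Dilution reaches rinsing via dilution → drying → rinsing.
Filtering reaches rinsing via filtering → drying → rinsing.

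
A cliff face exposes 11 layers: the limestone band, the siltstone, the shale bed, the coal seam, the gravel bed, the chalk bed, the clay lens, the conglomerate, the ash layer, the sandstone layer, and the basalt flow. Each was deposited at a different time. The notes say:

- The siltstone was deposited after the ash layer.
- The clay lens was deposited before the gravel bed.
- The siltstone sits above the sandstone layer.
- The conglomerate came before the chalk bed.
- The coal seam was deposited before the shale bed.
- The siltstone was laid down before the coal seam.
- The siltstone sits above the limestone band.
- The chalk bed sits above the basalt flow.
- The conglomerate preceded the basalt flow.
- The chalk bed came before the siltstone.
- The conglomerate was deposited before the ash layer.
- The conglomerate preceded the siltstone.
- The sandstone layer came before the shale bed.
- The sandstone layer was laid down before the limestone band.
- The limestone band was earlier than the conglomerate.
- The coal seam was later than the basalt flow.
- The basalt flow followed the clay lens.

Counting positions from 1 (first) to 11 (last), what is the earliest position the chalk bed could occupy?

The basalt flow, the clay lens, the conglomerate, the limestone band, and the sandstone layer must all come before the chalk bed — 5 forced predecessors.
Nothing else is forced ahead of the chalk bed, so its earliest slot is position 5 + 1 = 6.

6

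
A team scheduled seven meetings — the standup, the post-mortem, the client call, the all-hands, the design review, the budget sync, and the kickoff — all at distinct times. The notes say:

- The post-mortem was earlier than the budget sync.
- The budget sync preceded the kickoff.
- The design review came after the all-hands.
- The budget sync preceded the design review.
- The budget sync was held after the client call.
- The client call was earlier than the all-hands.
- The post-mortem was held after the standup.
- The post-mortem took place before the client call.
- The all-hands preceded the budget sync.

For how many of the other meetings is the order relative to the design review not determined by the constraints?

Forced before the design review: the all-hands, the budget sync, the client call, the post-mortem, and the standup.
That leaves the kickoff with no forced order relative to the design review — 1.

1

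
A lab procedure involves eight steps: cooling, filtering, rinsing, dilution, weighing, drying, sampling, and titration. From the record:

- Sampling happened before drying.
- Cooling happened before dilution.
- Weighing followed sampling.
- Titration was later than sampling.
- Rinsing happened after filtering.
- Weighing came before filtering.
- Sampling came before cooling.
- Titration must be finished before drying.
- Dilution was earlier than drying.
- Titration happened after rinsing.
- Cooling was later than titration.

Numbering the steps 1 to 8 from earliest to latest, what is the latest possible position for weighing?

Weighing must come before cooling, dilution, drying, filtering, rinsing, and titration — 6 steps forced after it.
Everything else can be placed before weighing in some valid order, so weighing can sit as late as position 8 − 6 = 2.

2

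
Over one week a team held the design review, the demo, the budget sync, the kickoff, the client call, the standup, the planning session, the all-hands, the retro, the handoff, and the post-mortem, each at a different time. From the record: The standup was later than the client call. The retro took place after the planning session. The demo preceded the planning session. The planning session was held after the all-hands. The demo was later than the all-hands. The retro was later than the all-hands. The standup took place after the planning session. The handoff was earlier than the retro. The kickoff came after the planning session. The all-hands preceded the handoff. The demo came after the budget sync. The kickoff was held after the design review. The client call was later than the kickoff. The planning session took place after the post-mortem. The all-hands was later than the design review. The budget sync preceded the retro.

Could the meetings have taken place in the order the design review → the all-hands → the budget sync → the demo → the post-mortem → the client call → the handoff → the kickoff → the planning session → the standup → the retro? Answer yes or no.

no

The constraints require the planning session before the kickoff, but in the proposed sequence the kickoff appears ahead of the planning session. That one violation is enough.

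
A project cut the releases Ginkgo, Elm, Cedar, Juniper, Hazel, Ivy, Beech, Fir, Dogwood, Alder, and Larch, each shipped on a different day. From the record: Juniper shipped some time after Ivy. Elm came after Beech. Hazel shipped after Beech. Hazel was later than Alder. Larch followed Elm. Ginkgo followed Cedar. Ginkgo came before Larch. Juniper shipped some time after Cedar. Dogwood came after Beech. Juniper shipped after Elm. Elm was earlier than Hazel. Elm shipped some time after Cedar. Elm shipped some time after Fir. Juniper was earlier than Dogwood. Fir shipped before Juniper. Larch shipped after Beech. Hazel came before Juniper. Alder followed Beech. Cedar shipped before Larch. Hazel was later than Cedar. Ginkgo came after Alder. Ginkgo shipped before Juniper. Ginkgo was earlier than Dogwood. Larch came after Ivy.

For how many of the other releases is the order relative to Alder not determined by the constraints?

Forced before Alder: Beech; forced after Alder: Dogwood, Ginkgo, Hazel, Juniper, and Larch.
That leaves Cedar, Elm, Fir, and Ivy with no forced order relative to Alder — 4.

4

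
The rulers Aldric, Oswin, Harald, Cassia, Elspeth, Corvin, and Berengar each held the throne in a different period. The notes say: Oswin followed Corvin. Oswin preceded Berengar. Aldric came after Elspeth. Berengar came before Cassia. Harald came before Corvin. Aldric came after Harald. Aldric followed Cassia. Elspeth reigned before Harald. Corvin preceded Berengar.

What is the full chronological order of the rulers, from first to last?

Elspeth, Harald, Corvin, Oswin, Berengar, Cassia, Aldric

The constraints fix every adjacent pair, so only one ordering works:
Elspeth → Harald → Corvin → Oswin → Berengar → Cassia → Aldric.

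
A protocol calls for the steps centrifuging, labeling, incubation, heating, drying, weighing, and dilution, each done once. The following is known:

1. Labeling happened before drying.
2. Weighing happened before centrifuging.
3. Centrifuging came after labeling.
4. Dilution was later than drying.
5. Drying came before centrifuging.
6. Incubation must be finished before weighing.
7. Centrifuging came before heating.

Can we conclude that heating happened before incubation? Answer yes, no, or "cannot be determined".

Tracing the constraints gives incubation → weighing → centrifuging → heating, so incubation must come before heating.
That means heating cannot be before incubation.

no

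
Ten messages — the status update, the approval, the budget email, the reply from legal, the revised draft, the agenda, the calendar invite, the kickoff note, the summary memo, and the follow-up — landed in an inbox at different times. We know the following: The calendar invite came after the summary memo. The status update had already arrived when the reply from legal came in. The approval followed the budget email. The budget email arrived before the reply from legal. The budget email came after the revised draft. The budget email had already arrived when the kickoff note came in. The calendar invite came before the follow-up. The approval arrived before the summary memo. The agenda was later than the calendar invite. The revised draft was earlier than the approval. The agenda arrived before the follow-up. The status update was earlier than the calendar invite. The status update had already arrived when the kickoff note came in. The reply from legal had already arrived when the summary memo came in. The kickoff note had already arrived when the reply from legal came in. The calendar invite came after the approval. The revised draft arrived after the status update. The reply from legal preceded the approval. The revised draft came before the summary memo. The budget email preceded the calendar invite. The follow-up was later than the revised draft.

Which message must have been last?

Every other message has a chain of constraints placing it before the follow-up, so the follow-up is last.

the follow-up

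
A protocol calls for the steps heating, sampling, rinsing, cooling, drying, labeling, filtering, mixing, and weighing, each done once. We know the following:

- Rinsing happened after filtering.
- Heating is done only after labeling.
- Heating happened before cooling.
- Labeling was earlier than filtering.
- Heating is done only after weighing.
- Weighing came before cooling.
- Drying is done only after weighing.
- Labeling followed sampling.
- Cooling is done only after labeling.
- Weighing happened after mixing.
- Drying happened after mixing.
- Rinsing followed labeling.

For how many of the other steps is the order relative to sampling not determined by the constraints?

Forced after sampling: cooling, filtering, heating, labeling, and rinsing.
That leaves drying, mixing, and weighing with no forced order relative to sampling — 3.

3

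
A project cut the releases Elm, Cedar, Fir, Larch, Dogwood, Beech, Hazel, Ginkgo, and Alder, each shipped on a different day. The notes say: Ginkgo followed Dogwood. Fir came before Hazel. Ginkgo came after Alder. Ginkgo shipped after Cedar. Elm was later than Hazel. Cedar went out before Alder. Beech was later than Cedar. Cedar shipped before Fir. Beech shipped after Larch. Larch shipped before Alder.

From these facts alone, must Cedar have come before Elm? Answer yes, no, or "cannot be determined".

yes

Chain the constraints: Cedar → Fir → Hazel → Elm. Each link is directly stated, so Cedar comes before Elm.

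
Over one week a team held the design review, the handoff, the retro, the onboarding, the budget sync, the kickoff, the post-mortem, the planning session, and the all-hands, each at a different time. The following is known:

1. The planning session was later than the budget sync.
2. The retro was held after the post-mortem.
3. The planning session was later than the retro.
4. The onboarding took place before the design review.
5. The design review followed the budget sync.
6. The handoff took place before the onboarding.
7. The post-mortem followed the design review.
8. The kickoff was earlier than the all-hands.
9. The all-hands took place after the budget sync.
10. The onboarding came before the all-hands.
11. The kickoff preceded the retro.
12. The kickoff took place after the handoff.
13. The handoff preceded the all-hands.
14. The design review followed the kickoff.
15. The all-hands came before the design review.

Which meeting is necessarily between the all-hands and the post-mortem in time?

Tracing the constraints gives the all-hands → the design review → the post-mortem, so the design review sits after the all-hands and before the post-mortem.
No other meeting is forced both after the all-hands and before the post-mortem.

the design review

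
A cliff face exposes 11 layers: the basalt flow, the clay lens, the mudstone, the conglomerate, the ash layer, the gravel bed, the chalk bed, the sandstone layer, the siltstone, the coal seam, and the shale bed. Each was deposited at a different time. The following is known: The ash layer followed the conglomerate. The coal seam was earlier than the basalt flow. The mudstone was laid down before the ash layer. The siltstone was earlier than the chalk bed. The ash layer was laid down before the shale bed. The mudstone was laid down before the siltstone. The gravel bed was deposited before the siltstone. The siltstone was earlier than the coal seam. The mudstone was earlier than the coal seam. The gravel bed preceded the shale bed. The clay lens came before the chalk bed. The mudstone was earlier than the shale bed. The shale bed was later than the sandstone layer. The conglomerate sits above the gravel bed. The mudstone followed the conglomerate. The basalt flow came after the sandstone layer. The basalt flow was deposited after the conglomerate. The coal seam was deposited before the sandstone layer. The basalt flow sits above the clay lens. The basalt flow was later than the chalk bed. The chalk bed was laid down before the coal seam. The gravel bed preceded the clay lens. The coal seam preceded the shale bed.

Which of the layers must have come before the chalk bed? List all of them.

the clay lens, the conglomerate, the gravel bed, the mudstone, the siltstone

Directly stated before the chalk bed: the clay lens and the siltstone.
The conglomerate reaches the chalk bed via the conglomerate → the mudstone → the siltstone → the chalk bed.
The gravel bed reaches the chalk bed via the gravel bed → the siltstone → the chalk bed.
The mudstone reaches the chalk bed via the mudstone → the siltstone → the chalk bed.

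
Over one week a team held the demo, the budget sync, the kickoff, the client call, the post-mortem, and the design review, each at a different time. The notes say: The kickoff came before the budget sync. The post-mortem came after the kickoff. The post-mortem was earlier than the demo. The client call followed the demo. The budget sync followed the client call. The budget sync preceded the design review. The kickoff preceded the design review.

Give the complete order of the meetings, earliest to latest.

The constraints fix every adjacent pair, so only one ordering works:
the kickoff → the post-mortem → the demo → the client call → the budget sync → the design review.

the kickoff, the post-mortem, the demo, the client call, the budget sync, the design review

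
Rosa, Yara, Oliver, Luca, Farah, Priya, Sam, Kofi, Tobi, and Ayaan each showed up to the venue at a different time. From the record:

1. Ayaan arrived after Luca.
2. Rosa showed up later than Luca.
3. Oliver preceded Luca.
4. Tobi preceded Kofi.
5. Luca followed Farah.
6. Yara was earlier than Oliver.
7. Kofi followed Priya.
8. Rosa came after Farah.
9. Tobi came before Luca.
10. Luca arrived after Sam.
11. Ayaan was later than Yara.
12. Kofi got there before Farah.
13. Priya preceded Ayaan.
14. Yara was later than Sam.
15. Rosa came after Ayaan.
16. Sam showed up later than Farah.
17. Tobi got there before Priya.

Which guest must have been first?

Tobi

Tobi has a chain of constraints placing them before every other guest, so Tobi must be first.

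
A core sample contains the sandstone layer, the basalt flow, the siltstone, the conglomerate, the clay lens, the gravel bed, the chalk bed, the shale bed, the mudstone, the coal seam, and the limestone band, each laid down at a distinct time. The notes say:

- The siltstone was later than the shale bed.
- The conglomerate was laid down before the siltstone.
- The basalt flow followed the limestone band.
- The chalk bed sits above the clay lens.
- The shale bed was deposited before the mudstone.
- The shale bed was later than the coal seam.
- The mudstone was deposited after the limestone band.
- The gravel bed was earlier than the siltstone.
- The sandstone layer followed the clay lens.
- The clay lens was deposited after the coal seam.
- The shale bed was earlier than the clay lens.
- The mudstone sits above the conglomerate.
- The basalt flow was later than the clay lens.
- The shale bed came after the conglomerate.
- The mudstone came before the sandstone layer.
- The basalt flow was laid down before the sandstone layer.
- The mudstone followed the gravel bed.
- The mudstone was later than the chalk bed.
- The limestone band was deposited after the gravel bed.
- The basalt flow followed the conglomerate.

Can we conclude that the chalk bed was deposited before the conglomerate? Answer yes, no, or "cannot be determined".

no

Tracing the constraints gives the conglomerate → the shale bed → the clay lens → the chalk bed, so the conglomerate must come before the chalk bed.
That means the chalk bed cannot be before the conglomerate.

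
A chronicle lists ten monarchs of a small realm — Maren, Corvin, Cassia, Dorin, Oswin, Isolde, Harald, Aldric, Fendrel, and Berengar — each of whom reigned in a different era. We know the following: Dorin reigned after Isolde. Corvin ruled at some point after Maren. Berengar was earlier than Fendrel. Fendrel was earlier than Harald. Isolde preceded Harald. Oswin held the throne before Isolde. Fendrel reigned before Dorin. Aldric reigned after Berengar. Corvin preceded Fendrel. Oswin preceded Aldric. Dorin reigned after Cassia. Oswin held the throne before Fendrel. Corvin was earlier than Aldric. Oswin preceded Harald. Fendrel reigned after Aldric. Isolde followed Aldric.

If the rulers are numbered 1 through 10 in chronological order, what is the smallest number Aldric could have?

5

Berengar, Corvin, Maren, and Oswin must all come before Aldric — 4 forced predecessors.
Nothing else is forced ahead of Aldric, so their earliest slot is position 4 + 1 = 5.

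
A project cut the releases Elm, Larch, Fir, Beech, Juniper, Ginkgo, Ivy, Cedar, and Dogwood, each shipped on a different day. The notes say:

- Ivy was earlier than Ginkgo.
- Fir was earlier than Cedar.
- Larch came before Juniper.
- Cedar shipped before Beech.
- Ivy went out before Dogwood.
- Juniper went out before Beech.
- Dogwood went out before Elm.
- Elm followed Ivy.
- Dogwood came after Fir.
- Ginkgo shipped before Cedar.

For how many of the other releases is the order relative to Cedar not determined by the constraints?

4

Forced before Cedar: Fir, Ginkgo, and Ivy; forced after Cedar: Beech.
That leaves Dogwood, Elm, Juniper, and Larch with no forced order relative to Cedar — 4.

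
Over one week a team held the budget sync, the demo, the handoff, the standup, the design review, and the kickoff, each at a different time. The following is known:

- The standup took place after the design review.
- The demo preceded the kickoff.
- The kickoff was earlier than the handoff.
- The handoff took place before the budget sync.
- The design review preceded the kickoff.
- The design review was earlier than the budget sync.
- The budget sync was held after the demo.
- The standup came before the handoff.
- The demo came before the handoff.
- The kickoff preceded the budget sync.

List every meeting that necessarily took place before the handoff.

Directly stated before the handoff: the demo, the kickoff, and the standup.
The design review reaches the handoff via the design review → the kickoff → the handoff.
No chain forces the budget sync ahead of the handoff.

the demo, the design review, the kickoff, the standup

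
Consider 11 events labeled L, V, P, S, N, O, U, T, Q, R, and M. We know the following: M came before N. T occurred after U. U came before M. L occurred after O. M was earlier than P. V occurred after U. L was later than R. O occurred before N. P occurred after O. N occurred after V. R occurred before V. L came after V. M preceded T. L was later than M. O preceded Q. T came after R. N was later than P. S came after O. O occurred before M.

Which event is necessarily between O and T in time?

Tracing the constraints gives O → M → T, so M sits after O and before T.
No other event is forced both after O and before T.

M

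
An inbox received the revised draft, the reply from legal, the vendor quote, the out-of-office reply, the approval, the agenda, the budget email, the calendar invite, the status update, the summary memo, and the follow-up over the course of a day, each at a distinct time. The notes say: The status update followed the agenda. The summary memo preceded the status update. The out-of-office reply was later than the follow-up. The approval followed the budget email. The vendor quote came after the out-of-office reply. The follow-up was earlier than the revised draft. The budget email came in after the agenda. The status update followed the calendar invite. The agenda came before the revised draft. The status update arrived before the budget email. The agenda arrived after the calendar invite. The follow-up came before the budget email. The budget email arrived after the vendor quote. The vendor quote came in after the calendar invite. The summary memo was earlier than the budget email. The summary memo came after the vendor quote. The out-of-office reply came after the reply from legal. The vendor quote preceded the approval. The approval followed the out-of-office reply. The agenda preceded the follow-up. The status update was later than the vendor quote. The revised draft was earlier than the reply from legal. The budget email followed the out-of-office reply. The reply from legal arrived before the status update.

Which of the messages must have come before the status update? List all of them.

the agenda, the calendar invite, the follow-up, the out-of-office reply, the reply from legal, the revised draft, the summary memo, the vendor quote

Directly stated before the status update: the agenda, the calendar invite, the reply from legal, the summary memo, and the vendor quote.
The follow-up reaches the status update via the follow-up → the out-of-office reply → the vendor quote → the status update.
The out-of-office reply reaches the status update via the out-of-office reply → the vendor quote → the status update.
The revised draft reaches the status update via the revised draft → the reply from legal → the status update.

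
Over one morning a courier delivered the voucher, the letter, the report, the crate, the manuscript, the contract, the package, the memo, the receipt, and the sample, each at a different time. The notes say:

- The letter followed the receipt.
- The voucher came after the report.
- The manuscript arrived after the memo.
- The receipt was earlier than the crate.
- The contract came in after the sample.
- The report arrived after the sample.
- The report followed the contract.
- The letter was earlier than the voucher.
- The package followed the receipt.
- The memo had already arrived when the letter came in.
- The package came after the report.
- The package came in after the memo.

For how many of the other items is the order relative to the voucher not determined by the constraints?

Forced before the voucher: the contract, the letter, the memo, the receipt, the report, and the sample.
That leaves the crate, the manuscript, and the package with no forced order relative to the voucher — 3.

3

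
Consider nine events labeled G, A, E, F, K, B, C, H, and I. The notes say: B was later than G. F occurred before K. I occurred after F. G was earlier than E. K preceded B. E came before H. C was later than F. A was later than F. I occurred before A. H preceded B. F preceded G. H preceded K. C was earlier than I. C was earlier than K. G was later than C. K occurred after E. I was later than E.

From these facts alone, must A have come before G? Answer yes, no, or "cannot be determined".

Tracing the constraints gives G → E → I → A, so G must come before A.
That means A cannot be before G.

no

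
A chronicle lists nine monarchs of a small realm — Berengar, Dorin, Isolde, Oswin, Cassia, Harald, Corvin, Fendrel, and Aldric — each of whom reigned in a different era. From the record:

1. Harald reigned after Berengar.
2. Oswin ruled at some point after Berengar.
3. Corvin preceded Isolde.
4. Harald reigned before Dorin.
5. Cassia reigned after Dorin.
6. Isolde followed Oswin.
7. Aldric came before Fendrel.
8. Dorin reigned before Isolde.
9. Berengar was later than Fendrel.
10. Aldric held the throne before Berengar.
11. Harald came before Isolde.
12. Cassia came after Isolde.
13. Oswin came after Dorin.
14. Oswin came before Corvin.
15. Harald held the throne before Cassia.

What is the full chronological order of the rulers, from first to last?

The constraints fix every adjacent pair, so only one ordering works:
Aldric → Fendrel → Berengar → Harald → Dorin → Oswin → Corvin → Isolde → Cassia.

Aldric, Fendrel, Berengar, Harald, Dorin, Oswin, Corvin, Isolde, Cassia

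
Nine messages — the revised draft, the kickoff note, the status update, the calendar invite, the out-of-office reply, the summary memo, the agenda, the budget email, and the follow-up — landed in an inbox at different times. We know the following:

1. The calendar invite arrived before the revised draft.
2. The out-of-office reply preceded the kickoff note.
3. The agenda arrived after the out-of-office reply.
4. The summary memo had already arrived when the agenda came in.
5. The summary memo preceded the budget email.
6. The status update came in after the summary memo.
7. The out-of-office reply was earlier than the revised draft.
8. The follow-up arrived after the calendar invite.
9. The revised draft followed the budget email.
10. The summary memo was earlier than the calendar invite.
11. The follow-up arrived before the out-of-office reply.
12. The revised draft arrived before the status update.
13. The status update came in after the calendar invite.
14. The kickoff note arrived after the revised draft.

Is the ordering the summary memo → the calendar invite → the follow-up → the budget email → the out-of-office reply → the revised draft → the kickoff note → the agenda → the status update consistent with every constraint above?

yes

Check each stated constraint against the proposed order — e.g. the calendar invite is ahead of the status update; the summary memo is ahead of the status update. Every pair is in the required order; nothing is violated.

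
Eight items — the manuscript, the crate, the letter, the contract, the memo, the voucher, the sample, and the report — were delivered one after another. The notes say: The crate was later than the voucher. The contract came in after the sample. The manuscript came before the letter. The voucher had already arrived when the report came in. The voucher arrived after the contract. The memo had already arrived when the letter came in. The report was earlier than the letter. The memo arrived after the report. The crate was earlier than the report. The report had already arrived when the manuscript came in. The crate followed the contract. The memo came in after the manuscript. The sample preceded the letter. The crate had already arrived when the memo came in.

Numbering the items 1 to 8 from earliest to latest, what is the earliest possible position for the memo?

7

The contract, the crate, the manuscript, the report, the sample, and the voucher must all come before the memo — 6 forced predecessors.
Nothing else is forced ahead of the memo, so its earliest slot is position 6 + 1 = 7.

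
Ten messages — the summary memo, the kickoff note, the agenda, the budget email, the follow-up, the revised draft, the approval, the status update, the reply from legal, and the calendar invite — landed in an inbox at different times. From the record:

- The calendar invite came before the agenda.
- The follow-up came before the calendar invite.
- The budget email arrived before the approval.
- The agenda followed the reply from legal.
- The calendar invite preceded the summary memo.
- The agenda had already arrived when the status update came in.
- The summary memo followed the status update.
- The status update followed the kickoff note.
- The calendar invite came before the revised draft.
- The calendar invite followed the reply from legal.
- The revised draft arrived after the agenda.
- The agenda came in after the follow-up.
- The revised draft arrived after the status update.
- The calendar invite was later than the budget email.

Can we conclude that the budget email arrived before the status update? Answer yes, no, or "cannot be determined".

yes

Chain the constraints: the budget email → the calendar invite → the agenda → the status update. Each link is directly stated, so the budget email comes before the status update.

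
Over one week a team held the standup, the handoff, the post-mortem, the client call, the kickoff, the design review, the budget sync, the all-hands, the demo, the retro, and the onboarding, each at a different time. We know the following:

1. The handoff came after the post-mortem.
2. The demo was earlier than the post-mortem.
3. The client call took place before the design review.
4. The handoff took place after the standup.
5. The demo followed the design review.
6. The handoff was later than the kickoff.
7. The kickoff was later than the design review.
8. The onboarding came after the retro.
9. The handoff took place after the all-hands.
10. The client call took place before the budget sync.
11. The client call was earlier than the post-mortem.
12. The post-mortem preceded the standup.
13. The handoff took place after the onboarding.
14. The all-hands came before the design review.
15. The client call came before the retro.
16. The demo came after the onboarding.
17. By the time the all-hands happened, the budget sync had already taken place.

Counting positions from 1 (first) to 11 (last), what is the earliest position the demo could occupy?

The all-hands, the budget sync, the client call, the design review, the onboarding, and the retro must all come before the demo — 6 forced predecessors.
Nothing else is forced ahead of the demo, so its earliest slot is position 6 + 1 = 7.

7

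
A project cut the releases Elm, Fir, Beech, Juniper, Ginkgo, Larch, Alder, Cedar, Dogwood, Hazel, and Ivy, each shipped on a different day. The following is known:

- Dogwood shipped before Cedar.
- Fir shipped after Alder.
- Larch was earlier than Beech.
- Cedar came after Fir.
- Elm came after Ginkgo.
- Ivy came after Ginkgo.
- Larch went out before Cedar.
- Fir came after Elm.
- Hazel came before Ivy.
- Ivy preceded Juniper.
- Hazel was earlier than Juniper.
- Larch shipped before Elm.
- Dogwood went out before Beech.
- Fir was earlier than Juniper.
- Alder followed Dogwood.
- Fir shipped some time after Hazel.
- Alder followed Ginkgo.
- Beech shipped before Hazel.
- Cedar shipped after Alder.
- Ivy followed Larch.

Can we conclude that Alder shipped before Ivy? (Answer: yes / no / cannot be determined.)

No chain of stated constraints runs from Alder to Ivy, and none runs from Ivy to Alder either.
So the relative order of Alder and Ivy is not fixed by the given facts.

cannot be determined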